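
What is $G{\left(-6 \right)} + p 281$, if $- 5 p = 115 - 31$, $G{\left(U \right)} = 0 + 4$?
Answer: $- \frac{23584}{5} \approx -4716.8$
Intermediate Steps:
$G{\left(U \right)} = 4$
$p = - \frac{84}{5}$ ($p = - \frac{115 - 31}{5} = \left(- \frac{1}{5}\right) 84 = - \frac{84}{5} \approx -16.8$)
$G{\left(-6 \right)} + p 281 = 4 - \frac{23604}{5} = - \frac{23584}{5}$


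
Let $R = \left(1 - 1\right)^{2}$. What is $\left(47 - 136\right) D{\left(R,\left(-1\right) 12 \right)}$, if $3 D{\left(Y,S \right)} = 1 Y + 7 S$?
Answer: $2492$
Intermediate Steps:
$R = 0$ ($R = 0^{2} = 0$)
$D{\left(Y,S \right)} = \frac{Y}{3} + \frac{7 S}{3}$ ($D{\left(Y,S \right)} = \frac{1 Y + 7 S}{3} = \frac{Y + 7 S}{3} = \frac{Y}{3} + \frac{7 S}{3}$)
$\left(47 - 136\right) D{\left(R,\left(-1\right) 12 \right)} = \left(47 - 136\right) \left(\frac{1}{3} \cdot 0 + \frac{7 \left(\left(-1\right) 12\right)}{3}\right) = - 89 \left(0 + \frac{7}{3} \left(-12\right)\right) = - 89 \left(0 - 28\right) = \left(-89\right) \left(-28\right) = 2492$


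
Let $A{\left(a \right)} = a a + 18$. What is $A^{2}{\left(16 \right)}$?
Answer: $75076$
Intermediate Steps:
$A{\left(a \right)} = 18 + a^{2}$ ($A{\left(a \right)} = a^{2} + 18 = 18 + a^{2}$)
$A^{2}{\left(16 \right)} = \left(18 + 16^{2}\right)^{2} = \left(18 + 256\right)^{2} = 274^{2} = 75076$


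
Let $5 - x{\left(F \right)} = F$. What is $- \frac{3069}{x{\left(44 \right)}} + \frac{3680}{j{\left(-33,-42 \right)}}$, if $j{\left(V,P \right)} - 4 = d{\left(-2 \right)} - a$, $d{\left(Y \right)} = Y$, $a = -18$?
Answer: $\frac{3415}{13} \approx 262.69$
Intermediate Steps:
$x{\left(F \right)} = 5 - F$
$j{\left(V,P \right)} = 20$ ($j{\left(V,P \right)} = 4 - -16 = 4 + \left(-2 + 18\right) = 4 + 16 = 20$)
$- \frac{3069}{x{\left(44 \right)}} + \frac{3680}{j{\left(-33,-42 \right)}} = - \frac{3069}{5 - 44} + \frac{3680}{20} = - \frac{3069}{5 - 44} + 3680 \cdot \frac{1}{20} = - \frac{3069}{-39} + 184 = \left(-3069\right) \left(- \frac{1}{39}\right) + 184 = \frac{1023}{13} + 184 = \frac{3415}{13}$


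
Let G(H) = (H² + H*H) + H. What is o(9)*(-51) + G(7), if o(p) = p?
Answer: -354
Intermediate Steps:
G(H) = H + 2*H² (G(H) = (H² + H²) + H = 2*H² + H = H + 2*H²)
o(9)*(-51) + G(7) = 9*(-51) + 7*(1 + 2*7) = -459 + 7*(1 + 14) = -459 + 7*15 = -459 + 105 = -354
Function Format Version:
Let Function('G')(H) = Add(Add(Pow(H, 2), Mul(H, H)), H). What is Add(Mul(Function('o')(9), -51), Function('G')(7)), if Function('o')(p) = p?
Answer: -354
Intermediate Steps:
Function('G')(H) = Add(H, Mul(2, Pow(H, 2))) (Function('G')(H) = Add(Add(Pow(H, 2), Pow(H, 2)), H) = Add(Mul(2, Pow(H, 2)), H) = Add(H, Mul(2, Pow(H, 2))))
Add(Mul(Function('o')(9), -51), Function('G')(7)) = Add(Mul(9, -51), Mul(7, Add(1, Mul(2, 7)))) = Add(-459, Mul(7, Add(1, 14))) = Add(-459, Mul(7, 15)) = Add(-459, 105) = -354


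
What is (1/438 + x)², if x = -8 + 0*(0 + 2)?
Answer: 12271009/191844 ≈ 63.964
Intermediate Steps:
x = -8 (x = -8 + 0*2 = -8 + 0 = -8)
(1/438 + x)² = (1/438 - 8)² = (-3503/438)² = 12271009/191844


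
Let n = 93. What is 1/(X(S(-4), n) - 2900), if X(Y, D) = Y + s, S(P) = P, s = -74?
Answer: -1/2978 ≈ -0.00033580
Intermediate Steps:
X(Y, D) = -74 + Y (X(Y, D) = Y - 74 = -74 + Y)
1/(X(S(-4), n) - 2900) = 1/((-74 - 4) - 2900) = 1/(-78 - 2900) = 1/(-2978) = -1/2978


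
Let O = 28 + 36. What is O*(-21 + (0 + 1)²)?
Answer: -1280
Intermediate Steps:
O = 64
O*(-21 + (0 + 1)²) = 64*(-21 + (0 + 1)²) = 64*(-21 + 1²) = 64*(-21 + 1) = 64*(-20) = -1280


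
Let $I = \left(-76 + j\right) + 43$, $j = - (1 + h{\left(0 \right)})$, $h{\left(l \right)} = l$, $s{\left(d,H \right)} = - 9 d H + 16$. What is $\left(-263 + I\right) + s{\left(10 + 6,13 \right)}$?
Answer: $-2153$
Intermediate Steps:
$s{\left(d,H \right)} = 16 - 9 H d$ ($s{\left(d,H \right)} = - 9 H d + 16 = 16 - 9 H d$)
$j = -1$ ($j = - (1 + 0) = \left(-1\right) 1 = -1$)
$I = -34$ ($I = \left(-76 - 1\right) + 43 = -77 + 43 = -34$)
$\left(-263 + I\right) + s{\left(10 + 6,13 \right)} = \left(-263 - 34\right) + \left(16 - 117 \left(10 + 6\right)\right) = -297 + \left(16 - 117 \cdot 16\right) = -297 + \left(16 - 1872\right) = -297 - 1856 = -2153$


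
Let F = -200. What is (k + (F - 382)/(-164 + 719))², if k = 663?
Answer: 14996696521/34225 ≈ 4.3818e+5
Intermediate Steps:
(k + (F - 382)/(-164 + 719))² = (663 + (-200 - 382)/(-164 + 719))² = (663 - 582/555)² = (663 - 582*1/555)² = (663 - 194/185)² = (122461/185)² = 14996696521/34225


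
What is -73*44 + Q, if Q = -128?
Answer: -3340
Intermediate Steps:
-73*44 + Q = -73*44 - 128 = -3212 - 128 = -3340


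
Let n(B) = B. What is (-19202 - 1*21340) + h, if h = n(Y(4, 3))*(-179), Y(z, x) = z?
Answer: -41258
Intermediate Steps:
h = -716 (h = 4*(-179) = -716)
(-19202 - 1*21340) + h = (-19202 - 1*21340) - 716 = (-19202 - 21340) - 716 = -40542 - 716 = -41258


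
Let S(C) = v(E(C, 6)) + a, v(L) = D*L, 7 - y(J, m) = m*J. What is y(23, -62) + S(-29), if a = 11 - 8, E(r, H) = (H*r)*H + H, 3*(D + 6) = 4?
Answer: 6280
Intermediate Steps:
D = -14/3 (D = -6 + (1/3)*4 = -6 + 4/3 = -14/3 ≈ -4.6667)
y(J, m) = 7 - J*m (y(J, m) = 7 - m*J = 7 - J*m)
E(r, H) = H + r*H**2 (E(r, H) = r*H**2 + H = H + r*H**2)
a = 3
v(L) = -14*L/3
S(C) = -25 - 168*C (S(C) = -28*(1 + 6*C) + 3 = -14*(6 + 36*C)/3 + 3 = (-28 - 168*C) + 3 = -25 - 168*C)
y(23, -62) + S(-29) = (7 - 1*23*(-62)) + (-25 - 168*(-29)) = (7 + 1426) + (-25 + 4872) = 1433 + 4847 = 6280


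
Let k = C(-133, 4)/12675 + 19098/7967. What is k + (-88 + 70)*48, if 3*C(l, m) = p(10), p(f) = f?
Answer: -52203670016/60589035 ≈ -861.60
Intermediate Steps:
C(l, m) = 10/3 (C(l, m) = (⅓)*10 = 10/3)
k = 145256224/60589035 (k = (10/3)/12675 + 19098/7967 = (10/3)*(1/12675) + 19098*(1/7967) = 2/7605 + 19098/7967 = 145256224/60589035 ≈ 2.3974)
k + (-88 + 70)*48 = 145256224/60589035 + (-88 + 70)*48 = 145256224/60589035 - 18*48 = 145256224/60589035 - 864 = -52203670016/60589035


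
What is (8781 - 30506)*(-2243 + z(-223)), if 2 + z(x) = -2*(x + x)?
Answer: 29393925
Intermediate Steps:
z(x) = -2 - 4*x (z(x) = -2 - 2*(x + x) = -2 - 4*x)
(8781 - 30506)*(-2243 + z(-223)) = (8781 - 30506)*(-2243 + (-2 - 4*(-223))) = -21725*(-2243 + (-2 + 892)) = -21725*(-2243 + 890) = -21725*(-1353) = 29393925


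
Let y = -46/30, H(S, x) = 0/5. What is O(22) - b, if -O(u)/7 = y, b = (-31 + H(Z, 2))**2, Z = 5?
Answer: -14254/15 ≈ -950.27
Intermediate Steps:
H(S, x) = 0 (H(S, x) = 0*(1/5) = 0)
b = 961 (b = (-31 + 0)**2 = (-31)**2 = 961)
y = -23/15 (y = -46*1/30 = -23/15 ≈ -1.5333)
O(u) = 161/15 (O(u) = -7*(-23/15) = 161/15)
O(22) - b = 161/15 - 1*961 = 161/15 - 961 = -14254/15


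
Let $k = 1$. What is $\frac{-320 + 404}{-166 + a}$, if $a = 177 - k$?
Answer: $\frac{42}{5} \approx 8.4$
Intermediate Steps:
$a = 176$ ($a = 177 - 1 = 176$)
$\frac{-320 + 404}{-166 + a} = \frac{-320 + 404}{-166 + 176} = \frac{84}{10} = 84 \cdot \frac{1}{10} = \frac{42}{5}$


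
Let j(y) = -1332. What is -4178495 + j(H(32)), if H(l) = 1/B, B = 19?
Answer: -4179827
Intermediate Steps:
H(l) = 1/19
-4178495 + j(H(32)) = -4178495 - 1332 = -4179827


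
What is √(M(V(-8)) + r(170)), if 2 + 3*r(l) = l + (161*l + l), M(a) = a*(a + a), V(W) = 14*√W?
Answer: 10*√61 ≈ 78.103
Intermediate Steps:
M(a) = 2*a² (M(a) = a*(2*a) = 2*a²)
r(l) = -⅔ + 163*l/3 (r(l) = -⅔ + (l + (161*l + l))/3 = -⅔ + (l + 162*l)/3 = -⅔ + (163*l)/3 = -⅔ + 163*l/3)
√(M(V(-8)) + r(170)) = √(2*(14*√(-8))² + (-⅔ + (163/3)*170)) = √(2*(14*(2*I*√2))² + (-⅔ + 27710/3)) = √(2*(28*I*√2)² + 9236) = √(2*(-1568) + 9236) = √(-3136 + 9236) = √6100 = 10*√61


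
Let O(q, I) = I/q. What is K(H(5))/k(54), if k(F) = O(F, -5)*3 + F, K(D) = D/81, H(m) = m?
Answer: 10/8703 ≈ 0.0011490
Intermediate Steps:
K(D) = D/81 (K(D) = D*(1/81) = D/81)
k(F) = F - 15/F (k(F) = -5/F*3 + F = -15/F + F = F - 15/F)
K(H(5))/k(54) = ((1/81)*5)/(54 - 15/54) = 5/(81*(54 - 15*1/54)) = 5/(81*(54 - 5/18)) = 5/(81*(967/18)) = (5/81)*(18/967) = 10/8703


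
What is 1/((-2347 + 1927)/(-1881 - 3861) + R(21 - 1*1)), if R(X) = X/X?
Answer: 957/1027 ≈ 0.93184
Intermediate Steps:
R(X) = 1
1/((-2347 + 1927)/(-1881 - 3861) + R(21 - 1*1)) = 1/((-2347 + 1927)/(-1881 - 3861) + 1) = 1/(-420/(-5742) + 1) = 1/(-420*(-1/5742) + 1) = 1/(70/957 + 1) = 1/(1027/957) = 957/1027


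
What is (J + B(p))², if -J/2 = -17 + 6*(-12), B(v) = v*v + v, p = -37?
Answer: 2280100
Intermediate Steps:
B(v) = v + v² (B(v) = v² + v = v + v²)
J = 178 (J = -2*(-17 + 6*(-12)) = -2*(-17 - 72) = -2*(-89) = 178)
(J + B(p))² = (178 - 37*(1 - 37))² = (178 - 37*(-36))² = (178 + 1332)² = 1510² = 2280100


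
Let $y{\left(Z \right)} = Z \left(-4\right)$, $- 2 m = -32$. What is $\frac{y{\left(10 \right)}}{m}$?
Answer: $- \frac{5}{2} \approx -2.5$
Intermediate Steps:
$m = 16$ ($m = \left(- \frac{1}{2}\right) \left(-32\right) = 16$)
$y{\left(Z \right)} = - 4 Z$
$\frac{y{\left(10 \right)}}{m} = \frac{\left(-4\right) 10}{16} = \left(-40\right) \frac{1}{16} = - \frac{5}{2}$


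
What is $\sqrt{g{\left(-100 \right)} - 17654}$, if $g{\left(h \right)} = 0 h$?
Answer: $i \sqrt{17654} \approx 132.87 i$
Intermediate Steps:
$g{\left(h \right)} = 0$
$\sqrt{g{\left(-100 \right)} - 17654} = \sqrt{0 - 17654} = \sqrt{-17654} = i \sqrt{17654}$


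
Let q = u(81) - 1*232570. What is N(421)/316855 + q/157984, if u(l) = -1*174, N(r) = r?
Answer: -9209948607/6257252540 ≈ -1.4719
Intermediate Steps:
u(l) = -174
q = -232744 (q = -174 - 1*232570 = -174 - 232570 = -232744)
N(421)/316855 + q/157984 = 421/316855 - 232744/157984 = 421*(1/316855) - 232744*1/157984 = 421/316855 - 29093/19748 = -9209948607/6257252540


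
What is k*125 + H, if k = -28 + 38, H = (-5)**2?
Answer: 1275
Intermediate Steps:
H = 25
k = 10
k*125 + H = 10*125 + 25 = 1250 + 25 = 1275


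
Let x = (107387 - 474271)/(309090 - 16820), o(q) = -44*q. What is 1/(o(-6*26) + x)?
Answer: 146135/1002887198 ≈ 0.00014571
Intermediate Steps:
x = -183442/146135 (x = -366884/292270 = -366884*1/292270 = -183442/146135 ≈ -1.2553)
1/(o(-6*26) + x) = 1/(-(-264)*26 - 183442/146135) = 1/(-44*(-156) - 183442/146135) = 1/(6864 - 183442/146135) = 1/(1002887198/146135) = 146135/1002887198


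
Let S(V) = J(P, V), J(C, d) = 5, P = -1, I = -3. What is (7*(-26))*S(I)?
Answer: -910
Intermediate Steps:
S(V) = 5
(7*(-26))*S(I) = (7*(-26))*5 = -182*5 = -910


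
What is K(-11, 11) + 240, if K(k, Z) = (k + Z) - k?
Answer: 251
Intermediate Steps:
K(k, Z) = Z (K(k, Z) = (Z + k) - k = Z)
K(-11, 11) + 240 = 11 + 240 = 251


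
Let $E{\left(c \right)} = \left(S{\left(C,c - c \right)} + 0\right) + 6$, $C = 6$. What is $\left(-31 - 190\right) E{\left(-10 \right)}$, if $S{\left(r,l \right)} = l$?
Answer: $-1326$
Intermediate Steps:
$E{\left(c \right)} = 6$ ($E{\left(c \right)} = \left(\left(c - c\right) + 0\right) + 6 = \left(0 + 0\right) + 6 = 0 + 6 = 6$)
$\left(-31 - 190\right) E{\left(-10 \right)} = \left(-31 - 190\right) 6 = \left(-221\right) 6 = -1326$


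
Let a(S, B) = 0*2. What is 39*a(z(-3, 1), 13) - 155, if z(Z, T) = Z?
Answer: -155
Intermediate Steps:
a(S, B) = 0
39*a(z(-3, 1), 13) - 155 = 39*0 - 155 = 0 - 155 = -155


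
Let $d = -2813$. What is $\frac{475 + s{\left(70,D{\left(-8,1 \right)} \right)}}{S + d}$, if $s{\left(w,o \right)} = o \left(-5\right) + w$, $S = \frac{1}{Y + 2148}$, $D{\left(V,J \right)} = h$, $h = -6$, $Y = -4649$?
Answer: $- \frac{1438075}{7035314} \approx -0.20441$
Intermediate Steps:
$D{\left(V,J \right)} = -6$
$S = - \frac{1}{2501}$ ($S = \frac{1}{-4649 + 2148} = \frac{1}{-2501} = - \frac{1}{2501} \approx -0.00039984$)
$s{\left(w,o \right)} = w - 5 o$ ($s{\left(w,o \right)} = - 5 o + w = w - 5 o$)
$\frac{475 + s{\left(70,D{\left(-8,1 \right)} \right)}}{S + d} = \frac{475 + \left(70 - -30\right)}{- \frac{1}{2501} - 2813} = \frac{475 + \left(70 + 30\right)}{- \frac{7035314}{2501}} = \left(475 + 100\right) \left(- \frac{2501}{7035314}\right) = 575 \left(- \frac{2501}{7035314}\right) = - \frac{1438075}{7035314}$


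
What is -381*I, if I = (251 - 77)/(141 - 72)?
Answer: -22098/23 ≈ -960.78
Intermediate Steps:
I = 58/23 (I = 174/69 = 174*(1/69) = 58/23 ≈ 2.5217)
-381*I = -381*58/23 = -22098/23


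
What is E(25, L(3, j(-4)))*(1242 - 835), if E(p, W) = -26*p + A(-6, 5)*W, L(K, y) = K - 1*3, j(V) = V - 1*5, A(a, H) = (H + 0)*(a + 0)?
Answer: -264550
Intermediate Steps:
A(a, H) = H*a
j(V) = -5 + V (j(V) = V - 5 = -5 + V)
L(K, y) = -3 + K (L(K, y) = K - 3 = -3 + K)
E(p, W) = -30*W - 26*p (E(p, W) = -26*p + (5*(-6))*W = -26*p - 30*W = -30*W - 26*p)
E(25, L(3, j(-4)))*(1242 - 835) = (-30*(-3 + 3) - 26*25)*(1242 - 835) = (-30*0 - 650)*407 = (0 - 650)*407 = -650*407 = -264550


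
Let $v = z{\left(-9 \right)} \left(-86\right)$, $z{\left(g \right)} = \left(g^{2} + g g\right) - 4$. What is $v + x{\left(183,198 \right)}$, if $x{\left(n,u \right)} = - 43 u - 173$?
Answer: $-22275$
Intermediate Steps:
$z{\left(g \right)} = -4 + 2 g^{2}$ ($z{\left(g \right)} = \left(g^{2} + g^{2}\right) - 4 = 2 g^{2} - 4 = -4 + 2 g^{2}$)
$v = -13588$ ($v = \left(-4 + 2 \left(-9\right)^{2}\right) \left(-86\right) = \left(-4 + 2 \cdot 81\right) \left(-86\right) = \left(-4 + 162\right) \left(-86\right) = 158 \left(-86\right) = -13588$)
$x{\left(n,u \right)} = -173 - 43 u$
$v + x{\left(183,198 \right)} = -13588 - 8687 = -22275$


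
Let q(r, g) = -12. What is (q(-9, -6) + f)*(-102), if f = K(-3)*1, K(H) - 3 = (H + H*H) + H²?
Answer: -612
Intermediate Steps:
K(H) = 3 + H + 2*H² (K(H) = 3 + ((H + H*H) + H²) = 3 + ((H + H²) + H²) = 3 + (H + 2*H²) = 3 + H + 2*H²)
f = 18 (f = (3 - 3 + 2*(-3)²)*1 = (3 - 3 + 2*9)*1 = (3 - 3 + 18)*1 = 18*1 = 18)
(q(-9, -6) + f)*(-102) = (-12 + 18)*(-102) = 6*(-102) = -612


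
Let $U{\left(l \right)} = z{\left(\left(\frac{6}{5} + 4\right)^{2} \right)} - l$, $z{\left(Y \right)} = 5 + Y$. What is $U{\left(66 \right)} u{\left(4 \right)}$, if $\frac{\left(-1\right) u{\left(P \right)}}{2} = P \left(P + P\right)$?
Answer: $\frac{54336}{25} \approx 2173.4$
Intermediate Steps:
$u{\left(P \right)} = - 4 P^{2}$ ($u{\left(P \right)} = - 2 P \left(P + P\right) = - 2 P 2 P = - 2 \cdot 2 P^{2} = - 4 P^{2}$)
$U{\left(l \right)} = \frac{801}{25} - l$ ($U{\left(l \right)} = \left(5 + \left(\frac{6}{5} + 4\right)^{2}\right) - l = \left(5 + \left(\frac{26}{5}\right)^{2}\right) - l = \left(5 + \frac{676}{25}\right) - l = \frac{801}{25} - l$)
$U{\left(66 \right)} u{\left(4 \right)} = \left(\frac{801}{25} - 66\right) \left(- 4 \cdot 4^{2}\right) = \left(\frac{801}{25} - 66\right) \left(\left(-4\right) 16\right) = \left(- \frac{849}{25}\right) \left(-64\right) = \frac{54336}{25}$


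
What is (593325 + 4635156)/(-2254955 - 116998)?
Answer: -1742827/790651 ≈ -2.2043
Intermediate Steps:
(593325 + 4635156)/(-2254955 - 116998) = 5228481/(-2371953) = 5228481*(-1/2371953) = -1742827/790651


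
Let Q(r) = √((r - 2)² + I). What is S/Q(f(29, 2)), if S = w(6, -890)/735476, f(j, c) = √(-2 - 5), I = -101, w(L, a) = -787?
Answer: -787/(1470952*√(-26 - I*√7)) ≈ -5.3044e-6 - 0.00010452*I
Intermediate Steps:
f(j, c) = I*√7 (f(j, c) = √(-7) = I*√7)
S = -787/735476 ≈ -0.0010701
Q(r) = √(-101 + (-2 + r)²) (Q(r) = √((r - 2)² - 101) = √((-2 + r)² - 101) = √(-101 + (-2 + r)²))
S/Q(f(29, 2)) = -787/(735476*√(-101 + (-2 + I*√7)²))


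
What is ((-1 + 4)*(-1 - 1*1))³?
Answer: -216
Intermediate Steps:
((-1 + 4)*(-1 - 1*1))³ = (3*(-1 - 1))³ = (3*(-2))³ = (-6)³ = -216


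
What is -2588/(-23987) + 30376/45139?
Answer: 845448844/1082749193 ≈ 0.78084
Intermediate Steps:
-2588/(-23987) + 30376/45139 = -2588*(-1/23987) + 30376*(1/45139) = 2588/23987 + 30376/45139 = 845448844/1082749193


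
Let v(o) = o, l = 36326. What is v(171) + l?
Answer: 36497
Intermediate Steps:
v(171) + l = 171 + 36326 = 36497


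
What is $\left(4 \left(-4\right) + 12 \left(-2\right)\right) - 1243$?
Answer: $-1283$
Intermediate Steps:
$\left(4 \left(-4\right) + 12 \left(-2\right)\right) - 1243 = \left(-16 - 24\right) - 1243 = -40 - 1243 = -1283$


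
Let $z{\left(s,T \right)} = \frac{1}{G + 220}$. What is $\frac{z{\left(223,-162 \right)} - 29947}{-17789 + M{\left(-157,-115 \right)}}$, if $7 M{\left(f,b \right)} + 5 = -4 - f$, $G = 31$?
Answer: $\frac{52616872}{31218125} \approx 1.6855$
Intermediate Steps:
$z{\left(s,T \right)} = \frac{1}{251}$ ($z{\left(s,T \right)} = \frac{1}{31 + 220} = \frac{1}{251}$)
$M{\left(f,b \right)} = - \frac{9}{7} - \frac{f}{7}$ ($M{\left(f,b \right)} = - \frac{5}{7} + \frac{-4 - f}{7} = - \frac{5}{7} - \left(\frac{4}{7} + \frac{f}{7}\right) = - \frac{9}{7} - \frac{f}{7}$)
$\frac{z{\left(223,-162 \right)} - 29947}{-17789 + M{\left(-157,-115 \right)}} = \frac{\frac{1}{251} - 29947}{-17789 - - \frac{148}{7}} = - \frac{7516696}{251 \left(-17789 + \left(- \frac{9}{7} + \frac{157}{7}\right)\right)} = - \frac{7516696}{251 \left(-17789 + \frac{148}{7}\right)} = - \frac{7516696}{251 \left(- \frac{124375}{7}\right)} = \left(- \frac{7516696}{251}\right) \left(- \frac{7}{124375}\right) = \frac{52616872}{31218125}$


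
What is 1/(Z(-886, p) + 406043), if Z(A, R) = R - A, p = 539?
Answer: 1/407468 ≈ 2.4542e-6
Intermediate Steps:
1/(Z(-886, p) + 406043) = 1/((539 - 1*(-886)) + 406043) = 1/((539 + 886) + 406043) = 1/(1425 + 406043) = 1/407468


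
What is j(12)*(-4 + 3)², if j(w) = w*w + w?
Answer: 156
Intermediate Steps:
j(w) = w + w² (j(w) = w² + w = w + w²)
j(12)*(-4 + 3)² = (12*(1 + 12))*(-4 + 3)² = (12*13)*(-1)² = 156*1 = 156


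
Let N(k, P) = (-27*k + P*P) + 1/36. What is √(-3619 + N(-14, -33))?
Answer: I*√77471/6 ≈ 46.389*I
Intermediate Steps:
N(k, P) = 1/36 + P² - 27*k (N(k, P) = (-27*k + P²) + 1/36 = (P² - 27*k) + 1/36 = 1/36 + P² - 27*k)
√(-3619 + N(-14, -33)) = √(-3619 + (1/36 + (-33)² - 27*(-14))) = √(-3619 + (1/36 + 1089 + 378)) = √(-3619 + 52813/36) = √(-77471/36) = I*√77471/6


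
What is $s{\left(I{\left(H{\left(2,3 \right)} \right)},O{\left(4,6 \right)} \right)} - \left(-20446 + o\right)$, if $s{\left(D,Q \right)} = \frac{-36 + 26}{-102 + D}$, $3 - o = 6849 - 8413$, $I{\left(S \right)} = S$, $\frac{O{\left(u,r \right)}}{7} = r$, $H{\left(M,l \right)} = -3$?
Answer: $\frac{396461}{21} \approx 18879.0$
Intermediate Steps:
$O{\left(u,r \right)} = 7 r$
$o = 1567$ ($o = 3 - \left(6849 - 8413\right) = 3 - -1564 = 3 + 1564 = 1567$)
$s{\left(D,Q \right)} = - \frac{10}{-102 + D}$
$s{\left(I{\left(H{\left(2,3 \right)} \right)},O{\left(4,6 \right)} \right)} - \left(-20446 + o\right) = - \frac{10}{-102 - 3} + \left(20446 - 1567\right) = - \frac{10}{-105} + \left(20446 - 1567\right) = \left(-10\right) \left(- \frac{1}{105}\right) + 18879 = \frac{2}{21} + 18879 = \frac{396461}{21}$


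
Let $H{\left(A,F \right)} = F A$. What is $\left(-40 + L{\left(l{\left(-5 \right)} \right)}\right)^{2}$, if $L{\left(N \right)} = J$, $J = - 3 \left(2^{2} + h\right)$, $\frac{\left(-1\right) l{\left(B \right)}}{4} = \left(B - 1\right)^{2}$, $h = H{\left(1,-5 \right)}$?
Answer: $1369$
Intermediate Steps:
$H{\left(A,F \right)} = A F$
$h = -5$ ($h = 1 \left(-5\right) = -5$)
$l{\left(B \right)} = - 4 \left(-1 + B\right)^{2}$ ($l{\left(B \right)} = - 4 \left(B - 1\right)^{2} = - 4 \left(-1 + B\right)^{2}$)
$J = 3$ ($J = - 3 \left(2^{2} - 5\right) = - 3 \left(4 - 5\right) = \left(-3\right) \left(-1\right) = 3$)
$L{\left(N \right)} = 3$
$\left(-40 + L{\left(l{\left(-5 \right)} \right)}\right)^{2} = \left(-40 + 3\right)^{2} = \left(-37\right)^{2} = 1369$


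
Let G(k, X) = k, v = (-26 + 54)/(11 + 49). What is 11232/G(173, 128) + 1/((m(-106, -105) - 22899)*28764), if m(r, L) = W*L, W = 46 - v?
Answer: 51692359679/796187520 ≈ 64.925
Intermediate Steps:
v = 7/15 (v = 28/60 = 28*(1/60) = 7/15 ≈ 0.46667)
W = 683/15 (W = 46 - 1*7/15 = 46 - 7/15 = 683/15 ≈ 45.533)
m(r, L) = 683*L/15
11232/G(173, 128) + 1/((m(-106, -105) - 22899)*28764) = 11232/173 + 1/(((683/15)*(-105) - 22899)*28764) = 11232*(1/173) + (1/28764)/(-4781 - 22899) = 11232/173 + (1/28764)/(-27680) = 11232/173 - 1/27680*1/28764 = 11232/173 - 1/796187520 = 51692359679/796187520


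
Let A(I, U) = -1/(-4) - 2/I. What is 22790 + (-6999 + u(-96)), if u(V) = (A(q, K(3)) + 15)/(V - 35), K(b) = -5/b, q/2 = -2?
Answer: 8274421/524 ≈ 15791.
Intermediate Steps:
q = -4 (q = 2*(-2) = -4)
A(I, U) = ¼ - 2/I (A(I, U) = -1*(-¼) - 2/I = ¼ - 2/I)
u(V) = 63/(4*(-35 + V)) (u(V) = ((¼)*(-8 - 4)/(-4) + 15)/(V - 35) = ((¼)*(-¼)*(-12) + 15)/(-35 + V) = (¾ + 15)/(-35 + V) = 63/(4*(-35 + V)))
22790 + (-6999 + u(-96)) = 22790 + (-6999 + 63/(4*(-35 - 96))) = 22790 + (-6999 + (63/4)/(-131)) = 22790 + (-6999 + (63/4)*(-1/131)) = 22790 + (-6999 - 63/524) = 22790 - 3667539/524 = 8274421/524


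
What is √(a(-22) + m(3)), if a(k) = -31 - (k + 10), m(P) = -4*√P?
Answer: √(-19 - 4*√3) ≈ 5.092*I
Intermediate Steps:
a(k) = -41 - k (a(k) = -31 - (10 + k) = -31 + (-10 - k) = -41 - k)
√(a(-22) + m(3)) = √((-41 - 1*(-22)) - 4*√3) = √((-41 + 22) - 4*√3) = √(-19 - 4*√3)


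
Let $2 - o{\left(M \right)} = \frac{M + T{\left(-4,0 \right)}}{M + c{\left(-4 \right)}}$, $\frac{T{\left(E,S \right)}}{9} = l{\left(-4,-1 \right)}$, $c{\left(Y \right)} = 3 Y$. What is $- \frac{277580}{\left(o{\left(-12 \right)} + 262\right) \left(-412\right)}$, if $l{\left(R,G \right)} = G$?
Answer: $\frac{111032}{43363} \approx 2.5605$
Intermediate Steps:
$T{\left(E,S \right)} = -9$ ($T{\left(E,S \right)} = 9 \left(-1\right) = -9$)
$o{\left(M \right)} = 2 - \frac{-9 + M}{-12 + M}$ ($o{\left(M \right)} = 2 - \frac{M - 9}{M + 3 \left(-4\right)} = 2 - \frac{-9 + M}{M - 12} = 2 - \frac{-9 + M}{-12 + M}$)
$- \frac{277580}{\left(o{\left(-12 \right)} + 262\right) \left(-412\right)} = - \frac{277580}{\left(\frac{-15 - 12}{-12 - 12} + 262\right) \left(-412\right)} = - \frac{277580}{\left(\frac{1}{-24} \left(-27\right) + 262\right) \left(-412\right)} = - \frac{277580}{\left(\left(- \frac{1}{24}\right) \left(-27\right) + 262\right) \left(-412\right)} = - \frac{277580}{\left(\frac{9}{8} + 262\right) \left(-412\right)} = - \frac{277580}{\frac{2105}{8} \left(-412\right)} = - \frac{277580}{- \frac{216815}{2}} = \left(-277580\right) \left(- \frac{2}{216815}\right) = \frac{111032}{43363}$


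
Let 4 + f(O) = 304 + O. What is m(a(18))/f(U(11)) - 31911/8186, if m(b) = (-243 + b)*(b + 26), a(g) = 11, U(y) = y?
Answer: -80192945/2545846 ≈ -31.500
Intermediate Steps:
m(b) = (-243 + b)*(26 + b)
f(O) = 300 + O (f(O) = -4 + (304 + O) = 300 + O)
m(a(18))/f(U(11)) - 31911/8186 = (-6318 + 11² - 217*11)/(300 + 11) - 31911/8186 = (-6318 + 121 - 2387)/311 - 31911*1/8186 = -8584*1/311 - 31911/8186 = -8584/311 - 31911/8186 = -80192945/2545846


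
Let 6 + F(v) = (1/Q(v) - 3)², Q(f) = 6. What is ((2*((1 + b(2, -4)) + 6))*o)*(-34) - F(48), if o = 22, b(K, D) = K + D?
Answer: -269353/36 ≈ -7482.0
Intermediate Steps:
b(K, D) = D + K
F(v) = 73/36 (F(v) = -6 + (1/6 - 3)² = -6 + (⅙ - 3)² = -6 + (-17/6)² = -6 + 289/36 = 73/36)
((2*((1 + b(2, -4)) + 6))*o)*(-34) - F(48) = ((2*((1 + (-4 + 2)) + 6))*22)*(-34) - 1*73/36 = ((2*((1 - 2) + 6))*22)*(-34) - 73/36 = ((2*(-1 + 6))*22)*(-34) - 73/36 = ((2*5)*22)*(-34) - 73/36 = (10*22)*(-34) - 73/36 = 220*(-34) - 73/36 = -7480 - 73/36 = -269353/36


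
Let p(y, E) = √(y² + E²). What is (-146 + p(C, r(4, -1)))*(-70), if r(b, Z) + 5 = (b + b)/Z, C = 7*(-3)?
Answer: 10220 - 70*√610 ≈ 8491.1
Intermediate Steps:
C = -21
r(b, Z) = -5 + 2*b/Z (r(b, Z) = -5 + (b + b)/Z = -5 + (2*b)/Z = -5 + 2*b/Z)
p(y, E) = √(E² + y²)
(-146 + p(C, r(4, -1)))*(-70) = (-146 + √((-5 + 2*4/(-1))² + (-21)²))*(-70) = (-146 + √((-5 + 2*4*(-1))² + 441))*(-70) = (-146 + √((-5 - 8)² + 441))*(-70) = (-146 + √((-13)² + 441))*(-70) = (-146 + √(169 + 441))*(-70) = (-146 + √610)*(-70) = 10220 - 70*√610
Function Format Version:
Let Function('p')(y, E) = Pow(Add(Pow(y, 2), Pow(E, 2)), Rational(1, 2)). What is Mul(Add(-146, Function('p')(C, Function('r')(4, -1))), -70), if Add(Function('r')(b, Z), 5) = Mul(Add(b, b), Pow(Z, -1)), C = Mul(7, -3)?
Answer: Add(10220, Mul(-70, Pow(610, Rational(1, 2)))) ≈ 8491.1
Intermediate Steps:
C = -21
Function('r')(b, Z) = Add(-5, Mul(2, b, Pow(Z, -1))) (Function('r')(b, Z) = Add(-5, Mul(Add(b, b), Pow(Z, -1))) = Add(-5, Mul(Mul(2, b), Pow(Z, -1))) = Add(-5, Mul(2, b, Pow(Z, -1))))
Function('p')(y, E) = Pow(Add(Pow(E, 2), Pow(y, 2)), Rational(1, 2))
Mul(Add(-146, Function('p')(C, Function('r')(4, -1))), -70) = Mul(Add(-146, Pow(Add(Pow(Add(-5, Mul(2, 4, Pow(-1, -1))), 2), Pow(-21, 2)), Rational(1, 2))), -70) = Mul(Add(-146, Pow(Add(Pow(Add(-5, Mul(2, 4, -1)), 2), 441), Rational(1, 2))), -70) = Mul(Add(-146, Pow(Add(Pow(Add(-5, -8), 2), 441), Rational(1, 2))), -70) = Mul(Add(-146, Pow(Add(Pow(-13, 2), 441), Rational(1, 2))), -70) = Mul(Add(-146, Pow(Add(169, 441), Rational(1, 2))), -70) = Mul(Add(-146, Pow(610, Rational(1, 2))), -70) = Add(10220, Mul(-70, Pow(610, Rational(1, 2))))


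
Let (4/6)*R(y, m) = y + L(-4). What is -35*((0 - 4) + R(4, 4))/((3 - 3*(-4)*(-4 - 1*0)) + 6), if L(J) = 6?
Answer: 385/39 ≈ 9.8718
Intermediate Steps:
R(y, m) = 9 + 3*y/2 (R(y, m) = 3*(y + 6)/2 = 3*(6 + y)/2 = 9 + 3*y/2)
-35*((0 - 4) + R(4, 4))/((3 - 3*(-4)*(-4 - 1*0)) + 6) = -35*((0 - 4) + (9 + (3/2)*4))/((3 - 3*(-4)*(-4 - 1*0)) + 6) = -35*(-4 + (9 + 6))/((3 - (-12)*(-4 + 0)) + 6) = -35*(-4 + 15)/((3 - (-12)*(-4)) + 6) = -385/((3 - 1*48) + 6) = -385/((3 - 48) + 6) = -385/(-45 + 6) = -385/(-39) = -385*(-1)/39 = -35*(-11/39) = 385/39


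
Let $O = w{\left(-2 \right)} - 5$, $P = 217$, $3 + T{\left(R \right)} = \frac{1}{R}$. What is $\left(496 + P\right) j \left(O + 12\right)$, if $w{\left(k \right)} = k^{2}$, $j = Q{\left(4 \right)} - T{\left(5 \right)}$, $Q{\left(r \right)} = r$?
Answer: $\frac{266662}{5} \approx 53332.0$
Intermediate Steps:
$T{\left(R \right)} = -3 + \frac{1}{R}$
$j = \frac{34}{5}$ ($j = 4 - \left(-3 + \frac{1}{5}\right) = 4 - - \frac{14}{5} = 4 + \frac{14}{5} = \frac{34}{5} \approx 6.8$)
$O = -1$ ($O = \left(-2\right)^{2} - 5 = 4 - 5 = -1$)
$\left(496 + P\right) j \left(O + 12\right) = \left(496 + 217\right) \frac{34 \left(-1 + 12\right)}{5} = 713 \cdot \frac{34}{5} \cdot 11 = 713 \cdot \frac{374}{5} = \frac{266662}{5}$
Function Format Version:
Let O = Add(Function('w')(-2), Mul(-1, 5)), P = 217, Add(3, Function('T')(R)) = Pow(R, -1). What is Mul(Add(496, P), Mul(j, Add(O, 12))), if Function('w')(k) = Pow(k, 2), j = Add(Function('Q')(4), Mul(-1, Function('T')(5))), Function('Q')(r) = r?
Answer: Rational(266662, 5) ≈ 53332.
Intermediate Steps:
Function('T')(R) = Add(-3, Pow(R, -1))
j = Rational(34, 5) (j = Add(4, Mul(-1, Add(-3, Pow(5, -1)))) = Add(4, Mul(-1, Add(-3, Rational(1, 5)))) = Add(4, Mul(-1, Rational(-14, 5))) = Add(4, Rational(14, 5)) = Rational(34, 5) ≈ 6.8000)
O = -1 (O = Add(Pow(-2, 2), Mul(-1, 5)) = Add(4, -5) = -1)
Mul(Add(496, P), Mul(j, Add(O, 12))) = Mul(Add(496, 217), Mul(Rational(34, 5), Add(-1, 12))) = Mul(713, Mul(Rational(34, 5), 11)) = Mul(713, Rational(374, 5)) = Rational(266662, 5)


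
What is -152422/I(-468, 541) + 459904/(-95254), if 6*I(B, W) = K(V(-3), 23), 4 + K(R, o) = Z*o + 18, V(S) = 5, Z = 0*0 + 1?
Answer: -43564923788/1762199 ≈ -24722.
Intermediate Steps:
Z = 1 (Z = 0 + 1 = 1)
K(R, o) = 14 + o (K(R, o) = -4 + (1*o + 18) = -4 + (o + 18) = -4 + (18 + o) = 14 + o)
I(B, W) = 37/6 (I(B, W) = (14 + 23)/6 = (1/6)*37 = 37/6)
-152422/I(-468, 541) + 459904/(-95254) = -152422/37/6 + 459904/(-95254) = -152422*6/37 + 459904*(-1/95254) = -914532/37 - 229952/47627 = -43564923788/1762199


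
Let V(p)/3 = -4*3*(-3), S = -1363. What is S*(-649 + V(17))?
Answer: 737383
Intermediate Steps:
V(p) = 108 (V(p) = 3*(-4*3*(-3)) = 3*(-12*(-3)) = 3*36 = 108)
S*(-649 + V(17)) = -1363*(-649 + 108) = -1363*(-541) = 737383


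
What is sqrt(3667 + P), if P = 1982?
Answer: sqrt(5649) ≈ 75.160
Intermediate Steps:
sqrt(3667 + P) = sqrt(3667 + 1982) = sqrt(5649)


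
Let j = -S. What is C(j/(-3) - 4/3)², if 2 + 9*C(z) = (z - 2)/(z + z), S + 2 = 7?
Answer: ¼ ≈ 0.25000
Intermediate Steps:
S = 5 (S = -2 + 7 = 5)
j = -5 (j = -1*5 = -5)
C(z) = -2/9 + (-2 + z)/(18*z) (C(z) = -2/9 + ((z - 2)/(z + z))/9 = -2/9 + ((-2 + z)/((2*z)))/9 = -2/9 + ((-2 + z)*(1/(2*z)))/9 = -2/9 + ((-2 + z)/(2*z))/9 = -2/9 + (-2 + z)/(18*z))
C(j/(-3) - 4/3)² = ((-2 - 3*(-5/(-3) - 4/3))/(18*(-5/(-3) - 4/3)))² = ((-2 - 3*(-5*(-⅓) - 4*⅓))/(18*(-5*(-⅓) - 4*⅓)))² = ((-2 - 3*(5/3 - 4/3))/(18*(5/3 - 4/3)))² = ((-2 - 3*⅓)/(18*(⅓)))² = ((1/18)*3*(-2 - 1))² = ((1/18)*3*(-3))² = (-½)² = ¼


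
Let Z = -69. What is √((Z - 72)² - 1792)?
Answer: √18089 ≈ 134.50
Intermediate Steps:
√((Z - 72)² - 1792) = √((-69 - 72)² - 1792) = √((-141)² - 1792) = √(19881 - 1792) = √18089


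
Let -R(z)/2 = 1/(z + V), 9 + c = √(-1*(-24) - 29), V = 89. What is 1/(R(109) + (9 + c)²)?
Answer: -99/496 ≈ -0.19960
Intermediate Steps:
c = -9 + I*√5 (c = -9 + √(-1*(-24) - 29) = -9 + √(24 - 29) = -9 + √(-5) = -9 + I*√5 ≈ -9.0 + 2.2361*I)
R(z) = -2/(89 + z) (R(z) = -2/(z + 89) = -2/(89 + z))
1/(R(109) + (9 + c)²) = 1/(-2/(89 + 109) + (9 + (-9 + I*√5))²) = 1/(-2/198 + (I*√5)²) = 1/(-2*1/198 - 5) = 1/(-1/99 - 5) = 1/(-496/99) = -99/496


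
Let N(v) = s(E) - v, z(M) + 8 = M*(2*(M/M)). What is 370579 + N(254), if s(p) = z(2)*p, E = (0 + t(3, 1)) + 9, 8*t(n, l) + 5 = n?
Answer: 370290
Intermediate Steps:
t(n, l) = -5/8 + n/8
z(M) = -8 + 2*M (z(M) = -8 + M*(2*(M/M)) = -8 + M*(2*1) = -8 + M*2 = -8 + 2*M)
E = 35/4 (E = (0 + (-5/8 + (⅛)*3)) + 9 = (0 + (-5/8 + 3/8)) + 9 = (0 - ¼) + 9 = -¼ + 9 = 35/4 ≈ 8.7500)
s(p) = -4*p (s(p) = (-8 + 2*2)*p = (-8 + 4)*p = -4*p)
N(v) = -35 - v (N(v) = -4*35/4 - v = -35 - v)
370579 + N(254) = 370579 + (-35 - 1*254) = 370579 + (-35 - 254) = 370579 - 289 = 370290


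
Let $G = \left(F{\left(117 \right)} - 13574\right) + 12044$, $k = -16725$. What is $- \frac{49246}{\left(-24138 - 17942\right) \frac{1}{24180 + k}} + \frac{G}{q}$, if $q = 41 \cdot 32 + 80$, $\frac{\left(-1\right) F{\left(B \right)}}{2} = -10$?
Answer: $\frac{3193624561}{366096} \approx 8723.5$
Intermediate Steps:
$F{\left(B \right)} = 20$ ($F{\left(B \right)} = \left(-2\right) \left(-10\right) = 20$)
$G = -1510$ ($G = \left(20 - 13574\right) + 12044 = -13554 + 12044 = -1510$)
$q = 1392$ ($q = 1312 + 80 = 1392$)
$- \frac{49246}{\left(-24138 - 17942\right) \frac{1}{24180 + k}} + \frac{G}{q} = - \frac{49246}{\left(-24138 - 17942\right) \frac{1}{24180 - 16725}} - \frac{1510}{1392} = - \frac{49246}{\left(-42080\right) \frac{1}{7455}} - \frac{755}{696} = - \frac{49246}{- \frac{8416}{1491}} - \frac{755}{696} = \left(-49246\right) \left(- \frac{1491}{8416}\right) - \frac{755}{696} = \frac{36712893}{4208} - \frac{755}{696} = \frac{3193624561}{366096}$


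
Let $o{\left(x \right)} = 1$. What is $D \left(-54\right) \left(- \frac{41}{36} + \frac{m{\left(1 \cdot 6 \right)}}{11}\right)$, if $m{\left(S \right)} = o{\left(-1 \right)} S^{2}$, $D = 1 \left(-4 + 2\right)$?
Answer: $\frac{2535}{11} \approx 230.45$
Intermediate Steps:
$D = -2$ ($D = 1 \left(-2\right) = -2$)
$m{\left(S \right)} = S^{2}$ ($m{\left(S \right)} = 1 S^{2} = S^{2}$)
$D \left(-54\right) \left(- \frac{41}{36} + \frac{m{\left(1 \cdot 6 \right)}}{11}\right) = \left(-2\right) \left(-54\right) \left(- \frac{41}{36} + \frac{\left(1 \cdot 6\right)^{2}}{11}\right) = 108 \left(\left(-41\right) \frac{1}{36} + 6^{2} \cdot \frac{1}{11}\right) = 108 \left(- \frac{41}{36} + 36 \cdot \frac{1}{11}\right) = 108 \left(- \frac{41}{36} + \frac{36}{11}\right) = 108 \cdot \frac{845}{396} = \frac{2535}{11}$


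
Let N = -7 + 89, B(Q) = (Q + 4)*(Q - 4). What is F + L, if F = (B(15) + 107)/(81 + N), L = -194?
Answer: -31306/163 ≈ -192.06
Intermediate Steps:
B(Q) = (-4 + Q)*(4 + Q) (B(Q) = (4 + Q)*(-4 + Q) = (-4 + Q)*(4 + Q))
N = 82
F = 316/163 (F = ((-16 + 15²) + 107)/(81 + 82) = ((-16 + 225) + 107)/163 = (209 + 107)*(1/163) = 316*(1/163) = 316/163 ≈ 1.9387)
F + L = 316/163 - 194 = -31306/163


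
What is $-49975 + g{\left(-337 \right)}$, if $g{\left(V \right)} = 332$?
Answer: $-49643$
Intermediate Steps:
$-49975 + g{\left(-337 \right)} = -49975 + 332 = -49643$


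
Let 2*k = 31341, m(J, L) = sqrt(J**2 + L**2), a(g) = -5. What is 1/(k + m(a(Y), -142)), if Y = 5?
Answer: 62682/982177525 - 4*sqrt(20189)/982177525 ≈ 6.3241e-5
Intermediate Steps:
k = 31341/2 (k = (1/2)*31341 = 31341/2 ≈ 15671.)
1/(k + m(a(Y), -142)) = 1/(31341/2 + sqrt((-5)**2 + (-142)**2)) = 1/(31341/2 + sqrt(25 + 20164)) = 1/(31341/2 + sqrt(20189))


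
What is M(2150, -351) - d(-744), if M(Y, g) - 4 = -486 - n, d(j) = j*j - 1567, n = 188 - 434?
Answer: -552205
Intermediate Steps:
n = -246
d(j) = -1567 + j² (d(j) = j² - 1567 = -1567 + j²)
M(Y, g) = -236 (M(Y, g) = 4 + (-486 - 1*(-246)) = 4 + (-486 + 246) = 4 - 240 = -236)
M(2150, -351) - d(-744) = -236 - (-1567 + (-744)²) = -236 - (-1567 + 553536) = -236 - 1*551969 = -236 - 551969 = -552205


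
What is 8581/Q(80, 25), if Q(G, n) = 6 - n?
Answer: -8581/19 ≈ -451.63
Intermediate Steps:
8581/Q(80, 25) = 8581/(6 - 1*25) = 8581/(6 - 25) = 8581/(-19) = 8581*(-1/19) = -8581/19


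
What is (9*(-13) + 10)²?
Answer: 11449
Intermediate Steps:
(9*(-13) + 10)² = (-117 + 10)² = (-107)² = 11449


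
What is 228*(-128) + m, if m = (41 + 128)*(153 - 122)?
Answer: -23945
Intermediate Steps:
m = 5239 (m = 169*31 = 5239)
228*(-128) + m = 228*(-128) + 5239 = -29184 + 5239 = -23945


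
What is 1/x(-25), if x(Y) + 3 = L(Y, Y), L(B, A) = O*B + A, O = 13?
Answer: -1/353 ≈ -0.0028329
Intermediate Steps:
L(B, A) = A + 13*B (L(B, A) = 13*B + A = A + 13*B)
x(Y) = -3 + 14*Y (x(Y) = -3 + (Y + 13*Y) = -3 + 14*Y)
1/x(-25) = 1/(-3 + 14*(-25)) = 1/(-3 - 350) = 1/(-353) = -1/353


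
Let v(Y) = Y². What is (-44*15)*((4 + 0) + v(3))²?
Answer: -111540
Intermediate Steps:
(-44*15)*((4 + 0) + v(3))² = (-44*15)*((4 + 0) + 3²)² = -660*(4 + 9)² = -660*13² = -660*169 = -111540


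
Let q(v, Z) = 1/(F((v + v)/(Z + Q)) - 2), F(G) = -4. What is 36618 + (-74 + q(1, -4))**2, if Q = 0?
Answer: 1516273/36 ≈ 42119.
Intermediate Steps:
q(v, Z) = -1/6 (q(v, Z) = 1/(-4 - 2) = 1/(-6) = -1/6)
36618 + (-74 + q(1, -4))**2 = 36618 + (-74 - 1/6)**2 = 36618 + (-445/6)**2 = 36618 + 198025/36 = 1516273/36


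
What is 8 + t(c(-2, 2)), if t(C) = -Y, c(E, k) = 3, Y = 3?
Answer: 5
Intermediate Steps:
t(C) = -3 (t(C) = -1*3 = -3)
8 + t(c(-2, 2)) = 8 - 3 = 5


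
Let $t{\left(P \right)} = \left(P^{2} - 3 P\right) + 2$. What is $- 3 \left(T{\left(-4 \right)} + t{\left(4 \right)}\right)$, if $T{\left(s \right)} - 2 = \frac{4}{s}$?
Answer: $-21$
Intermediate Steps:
$t{\left(P \right)} = 2 + P^{2} - 3 P$
$T{\left(s \right)} = 2 + \frac{4}{s}$
$- 3 \left(T{\left(-4 \right)} + t{\left(4 \right)}\right) = - 3 \left(\left(2 + \frac{4}{-4}\right) + \left(2 + 4^{2} - 12\right)\right) = - 3 \left(\left(2 + 4 \left(- \frac{1}{4}\right)\right) + \left(2 + 16 - 12\right)\right) = - 3 \left(\left(2 - 1\right) + 6\right) = - 3 \left(1 + 6\right) = \left(-3\right) 7 = -21$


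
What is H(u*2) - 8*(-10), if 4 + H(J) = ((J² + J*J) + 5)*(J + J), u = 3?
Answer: 1000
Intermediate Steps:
H(J) = -4 + 2*J*(5 + 2*J²) (H(J) = -4 + ((J² + J*J) + 5)*(J + J) = -4 + ((J² + J²) + 5)*(2*J) = -4 + (2*J² + 5)*(2*J) = -4 + (5 + 2*J²)*(2*J) = -4 + 2*J*(5 + 2*J²))
H(u*2) - 8*(-10) = (-4 + 4*(3*2)³ + 10*(3*2)) - 8*(-10) = (-4 + 4*6³ + 10*6) + 80 = (-4 + 4*216 + 60) + 80 = (-4 + 864 + 60) + 80 = 920 + 80 = 1000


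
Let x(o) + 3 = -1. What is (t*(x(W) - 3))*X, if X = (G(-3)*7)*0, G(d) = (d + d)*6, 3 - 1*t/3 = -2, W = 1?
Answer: 0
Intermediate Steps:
t = 15 (t = 9 - 3*(-2) = 9 + 6 = 15)
G(d) = 12*d (G(d) = (2*d)*6 = 12*d)
x(o) = -4 (x(o) = -3 - 1 = -4)
X = 0 (X = ((12*(-3))*7)*0 = -36*7*0 = -252*0 = 0)
(t*(x(W) - 3))*X = (15*(-4 - 3))*0 = (15*(-7))*0 = -105*0 = 0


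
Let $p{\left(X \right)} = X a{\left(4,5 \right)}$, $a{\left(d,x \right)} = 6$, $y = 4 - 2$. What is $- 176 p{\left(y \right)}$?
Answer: $-2112$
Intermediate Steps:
$y = 2$
$p{\left(X \right)} = 6 X$ ($p{\left(X \right)} = X 6 = 6 X$)
$- 176 p{\left(y \right)} = - 176 \cdot 6 \cdot 2 = \left(-176\right) 12 = -2112$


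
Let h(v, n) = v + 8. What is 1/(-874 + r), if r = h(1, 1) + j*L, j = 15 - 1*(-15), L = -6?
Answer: -1/1045 ≈ -0.00095694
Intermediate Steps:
j = 30 (j = 15 + 15 = 30)
h(v, n) = 8 + v
r = -171 (r = (8 + 1) + 30*(-6) = 9 - 180 = -171)
1/(-874 + r) = 1/(-874 - 171) = 1/(-1045) = -1/1045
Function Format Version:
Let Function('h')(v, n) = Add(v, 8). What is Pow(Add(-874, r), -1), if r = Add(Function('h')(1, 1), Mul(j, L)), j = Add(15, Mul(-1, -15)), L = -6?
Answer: Rational(-1, 1045) ≈ -0.00095694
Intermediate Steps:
j = 30 (j = Add(15, 15) = 30)
Function('h')(v, n) = Add(8, v)
r = -171 (r = Add(Add(8, 1), Mul(30, -6)) = Add(9, -180) = -171)
Pow(Add(-874, r), -1) = Pow(Add(-874, -171), -1) = Pow(-1045, -1) = Rational(-1, 1045)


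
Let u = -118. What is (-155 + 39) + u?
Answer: -234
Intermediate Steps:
(-155 + 39) + u = (-155 + 39) - 118 = -116 - 118 = -234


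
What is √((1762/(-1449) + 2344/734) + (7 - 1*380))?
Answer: I*√11658071018195/177261 ≈ 19.262*I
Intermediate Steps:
√((1762/(-1449) + 2344/734) + (7 - 1*380)) = √((1762*(-1/1449) + 2344*(1/734)) + (7 - 380)) = √((-1762/1449 + 1172/367) - 373) = √(1051574/531783 - 373) = √(-197303485/531783) = I*√11658071018195/177261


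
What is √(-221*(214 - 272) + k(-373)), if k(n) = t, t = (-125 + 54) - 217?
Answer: √12530 ≈ 111.94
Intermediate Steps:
t = -288 (t = -71 - 217 = -288)
k(n) = -288
√(-221*(214 - 272) + k(-373)) = √(-221*(214 - 272) - 288) = √(-221*(-58) - 288) = √(12818 - 288) = √12530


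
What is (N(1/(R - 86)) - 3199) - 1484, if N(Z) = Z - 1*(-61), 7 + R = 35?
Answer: -268077/58 ≈ -4622.0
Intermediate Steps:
R = 28 (R = -7 + 35 = 28)
N(Z) = 61 + Z (N(Z) = Z + 61 = 61 + Z)
(N(1/(R - 86)) - 3199) - 1484 = ((61 + 1/(28 - 86)) - 3199) - 1484 = ((61 + 1/(-58)) - 3199) - 1484 = ((61 - 1/58) - 3199) - 1484 = (3537/58 - 3199) - 1484 = -182005/58 - 1484 = -268077/58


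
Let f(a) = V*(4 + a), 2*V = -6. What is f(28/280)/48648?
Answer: -41/162160 ≈ -0.00025284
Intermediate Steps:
V = -3 (V = (½)*(-6) = -3)
f(a) = -12 - 3*a (f(a) = -3*(4 + a) = -12 - 3*a)
f(28/280)/48648 = (-12 - 84/280)/48648 = (-12 - 84/280)*(1/48648) = (-12 - 3*⅒)*(1/48648) = (-12 - 3/10)*(1/48648) = -123/10*1/48648 = -41/162160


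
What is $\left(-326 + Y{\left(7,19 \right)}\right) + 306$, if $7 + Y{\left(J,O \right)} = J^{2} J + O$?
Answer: $335$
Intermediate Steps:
$Y{\left(J,O \right)} = -7 + O + J^{3}$ ($Y{\left(J,O \right)} = -7 + \left(J^{2} J + O\right) = -7 + \left(J^{3} + O\right) = -7 + \left(O + J^{3}\right) = -7 + O + J^{3}$)
$\left(-326 + Y{\left(7,19 \right)}\right) + 306 = \left(-326 + \left(-7 + 19 + 7^{3}\right)\right) + 306 = \left(-326 + \left(-7 + 19 + 343\right)\right) + 306 = \left(-326 + 355\right) + 306 = 29 + 306 = 335$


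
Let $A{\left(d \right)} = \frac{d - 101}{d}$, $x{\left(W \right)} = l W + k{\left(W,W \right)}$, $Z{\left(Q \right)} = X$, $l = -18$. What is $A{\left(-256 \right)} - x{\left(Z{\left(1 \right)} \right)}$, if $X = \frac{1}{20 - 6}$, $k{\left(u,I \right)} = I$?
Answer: $\frac{4675}{1792} \approx 2.6088$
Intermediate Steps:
$X = \frac{1}{14} \approx 0.071429$
$Z{\left(Q \right)} = \frac{1}{14}$
$x{\left(W \right)} = - 17 W$ ($x{\left(W \right)} = - 18 W + W = - 17 W$)
$A{\left(d \right)} = \frac{-101 + d}{d}$
$A{\left(-256 \right)} - x{\left(Z{\left(1 \right)} \right)} = \frac{-101 - 256}{-256} - \left(-17\right) \frac{1}{14} = \left(- \frac{1}{256}\right) \left(-357\right) - - \frac{17}{14} = \frac{357}{256} + \frac{17}{14} = \frac{4675}{1792}$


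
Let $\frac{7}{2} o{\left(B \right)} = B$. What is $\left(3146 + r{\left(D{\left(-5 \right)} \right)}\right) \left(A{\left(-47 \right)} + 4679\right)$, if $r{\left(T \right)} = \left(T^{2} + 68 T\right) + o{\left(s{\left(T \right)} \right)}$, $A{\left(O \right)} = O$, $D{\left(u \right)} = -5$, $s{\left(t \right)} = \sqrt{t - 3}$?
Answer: $13113192 + \frac{18528 i \sqrt{2}}{7} \approx 1.3113 \cdot 10^{7} + 3743.2 i$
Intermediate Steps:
$s{\left(t \right)} = \sqrt{-3 + t}$
$o{\left(B \right)} = \frac{2 B}{7}$
$r{\left(T \right)} = T^{2} + 68 T + \frac{2 \sqrt{-3 + T}}{7}$ ($r{\left(T \right)} = \left(T^{2} + 68 T\right) + \frac{2 \sqrt{-3 + T}}{7} = T^{2} + 68 T + \frac{2 \sqrt{-3 + T}}{7}$)
$\left(3146 + r{\left(D{\left(-5 \right)} \right)}\right) \left(A{\left(-47 \right)} + 4679\right) = \left(3146 + \left(\left(-5\right)^{2} + 68 \left(-5\right) + \frac{2 \sqrt{-3 - 5}}{7}\right)\right) \left(-47 + 4679\right) = \left(3146 + \left(25 - 340 + \frac{2 \sqrt{-8}}{7}\right)\right) 4632 = \left(3146 + \left(25 - 340 + \frac{2 \cdot 2 i \sqrt{2}}{7}\right)\right) 4632 = \left(3146 + \left(25 - 340 + \frac{4 i \sqrt{2}}{7}\right)\right) 4632 = \left(3146 - \left(315 - \frac{4 i \sqrt{2}}{7}\right)\right) 4632 = \left(2831 + \frac{4 i \sqrt{2}}{7}\right) 4632 = 13113192 + \frac{18528 i \sqrt{2}}{7}$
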